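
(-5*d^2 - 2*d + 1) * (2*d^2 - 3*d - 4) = -10*d^4 + 11*d^3 + 28*d^2 + 5*d - 4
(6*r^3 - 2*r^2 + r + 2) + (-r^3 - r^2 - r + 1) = 5*r^3 - 3*r^2 + 3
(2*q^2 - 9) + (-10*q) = 2*q^2 - 10*q - 9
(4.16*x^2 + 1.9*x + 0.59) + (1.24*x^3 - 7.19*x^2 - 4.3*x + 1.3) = 1.24*x^3 - 3.03*x^2 - 2.4*x + 1.89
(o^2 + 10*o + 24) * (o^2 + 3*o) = o^4 + 13*o^3 + 54*o^2 + 72*o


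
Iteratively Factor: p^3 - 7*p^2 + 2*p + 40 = (p + 2)*(p^2 - 9*p + 20) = (p - 5)*(p + 2)*(p - 4)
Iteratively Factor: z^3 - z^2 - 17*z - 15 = (z + 3)*(z^2 - 4*z - 5) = (z + 1)*(z + 3)*(z - 5)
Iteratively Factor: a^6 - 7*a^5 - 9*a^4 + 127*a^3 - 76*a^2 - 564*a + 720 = (a + 3)*(a^5 - 10*a^4 + 21*a^3 + 64*a^2 - 268*a + 240) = (a + 3)^2*(a^4 - 13*a^3 + 60*a^2 - 116*a + 80) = (a - 5)*(a + 3)^2*(a^3 - 8*a^2 + 20*a - 16) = (a - 5)*(a - 4)*(a + 3)^2*(a^2 - 4*a + 4) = (a - 5)*(a - 4)*(a - 2)*(a + 3)^2*(a - 2)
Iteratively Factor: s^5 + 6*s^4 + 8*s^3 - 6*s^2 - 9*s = (s + 1)*(s^4 + 5*s^3 + 3*s^2 - 9*s) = (s + 1)*(s + 3)*(s^3 + 2*s^2 - 3*s) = (s + 1)*(s + 3)^2*(s^2 - s) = (s - 1)*(s + 1)*(s + 3)^2*(s)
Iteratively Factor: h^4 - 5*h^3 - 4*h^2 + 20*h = (h)*(h^3 - 5*h^2 - 4*h + 20) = h*(h + 2)*(h^2 - 7*h + 10) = h*(h - 5)*(h + 2)*(h - 2)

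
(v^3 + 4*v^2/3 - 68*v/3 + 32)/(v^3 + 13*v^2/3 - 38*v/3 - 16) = (v - 2)/(v + 1)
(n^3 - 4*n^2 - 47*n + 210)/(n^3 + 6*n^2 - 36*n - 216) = (n^2 + 2*n - 35)/(n^2 + 12*n + 36)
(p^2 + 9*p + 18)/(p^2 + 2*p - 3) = (p + 6)/(p - 1)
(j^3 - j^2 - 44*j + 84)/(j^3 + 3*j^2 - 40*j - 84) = (j - 2)/(j + 2)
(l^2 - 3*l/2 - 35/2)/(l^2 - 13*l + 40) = (l + 7/2)/(l - 8)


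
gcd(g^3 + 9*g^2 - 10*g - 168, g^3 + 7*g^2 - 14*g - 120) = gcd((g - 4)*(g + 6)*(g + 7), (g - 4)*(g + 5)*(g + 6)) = g^2 + 2*g - 24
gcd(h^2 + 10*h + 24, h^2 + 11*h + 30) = h + 6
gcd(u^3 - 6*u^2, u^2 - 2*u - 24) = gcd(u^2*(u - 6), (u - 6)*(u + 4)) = u - 6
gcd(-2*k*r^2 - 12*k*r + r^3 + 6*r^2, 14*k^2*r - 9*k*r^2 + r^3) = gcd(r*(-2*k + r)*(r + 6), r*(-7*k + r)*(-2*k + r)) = -2*k*r + r^2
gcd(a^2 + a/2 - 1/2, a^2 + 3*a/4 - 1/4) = a + 1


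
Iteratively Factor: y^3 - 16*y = (y + 4)*(y^2 - 4*y) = (y - 4)*(y + 4)*(y)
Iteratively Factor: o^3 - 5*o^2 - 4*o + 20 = (o - 2)*(o^2 - 3*o - 10) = (o - 2)*(o + 2)*(o - 5)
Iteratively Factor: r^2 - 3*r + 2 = (r - 1)*(r - 2)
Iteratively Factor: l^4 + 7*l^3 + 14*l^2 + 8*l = (l + 4)*(l^3 + 3*l^2 + 2*l) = (l + 2)*(l + 4)*(l^2 + l) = l*(l + 2)*(l + 4)*(l + 1)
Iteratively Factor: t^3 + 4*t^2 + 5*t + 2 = (t + 1)*(t^2 + 3*t + 2) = (t + 1)^2*(t + 2)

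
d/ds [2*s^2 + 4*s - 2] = 4*s + 4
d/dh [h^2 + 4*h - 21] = 2*h + 4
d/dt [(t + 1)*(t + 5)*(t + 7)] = 3*t^2 + 26*t + 47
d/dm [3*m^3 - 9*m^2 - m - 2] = 9*m^2 - 18*m - 1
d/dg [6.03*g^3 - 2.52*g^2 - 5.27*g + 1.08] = 18.09*g^2 - 5.04*g - 5.27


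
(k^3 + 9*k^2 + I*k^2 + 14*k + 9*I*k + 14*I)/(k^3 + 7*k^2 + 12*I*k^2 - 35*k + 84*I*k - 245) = (k^2 + k*(2 + I) + 2*I)/(k^2 + 12*I*k - 35)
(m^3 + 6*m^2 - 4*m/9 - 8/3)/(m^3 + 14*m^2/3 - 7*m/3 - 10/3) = (m^2 + 16*m/3 - 4)/(m^2 + 4*m - 5)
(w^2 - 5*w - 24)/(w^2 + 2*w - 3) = (w - 8)/(w - 1)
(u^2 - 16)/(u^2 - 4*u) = (u + 4)/u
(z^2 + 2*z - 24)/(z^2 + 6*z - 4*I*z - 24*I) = (z - 4)/(z - 4*I)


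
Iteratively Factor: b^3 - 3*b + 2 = (b - 1)*(b^2 + b - 2) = (b - 1)*(b + 2)*(b - 1)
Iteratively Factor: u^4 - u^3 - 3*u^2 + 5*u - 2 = (u - 1)*(u^3 - 3*u + 2) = (u - 1)^2*(u^2 + u - 2) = (u - 1)^2*(u + 2)*(u - 1)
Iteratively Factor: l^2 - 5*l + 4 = (l - 4)*(l - 1)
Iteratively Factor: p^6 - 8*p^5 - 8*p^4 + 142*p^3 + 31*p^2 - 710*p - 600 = (p - 5)*(p^5 - 3*p^4 - 23*p^3 + 27*p^2 + 166*p + 120) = (p - 5)*(p - 4)*(p^4 + p^3 - 19*p^2 - 49*p - 30) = (p - 5)*(p - 4)*(p + 3)*(p^3 - 2*p^2 - 13*p - 10) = (p - 5)*(p - 4)*(p + 2)*(p + 3)*(p^2 - 4*p - 5) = (p - 5)^2*(p - 4)*(p + 2)*(p + 3)*(p + 1)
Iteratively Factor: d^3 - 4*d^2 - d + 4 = (d - 1)*(d^2 - 3*d - 4) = (d - 4)*(d - 1)*(d + 1)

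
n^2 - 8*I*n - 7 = (n - 7*I)*(n - I)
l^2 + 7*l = l*(l + 7)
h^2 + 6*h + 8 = (h + 2)*(h + 4)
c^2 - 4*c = c*(c - 4)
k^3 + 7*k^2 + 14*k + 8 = (k + 1)*(k + 2)*(k + 4)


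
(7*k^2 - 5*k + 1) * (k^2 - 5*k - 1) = 7*k^4 - 40*k^3 + 19*k^2 - 1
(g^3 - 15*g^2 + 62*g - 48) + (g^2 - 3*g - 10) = g^3 - 14*g^2 + 59*g - 58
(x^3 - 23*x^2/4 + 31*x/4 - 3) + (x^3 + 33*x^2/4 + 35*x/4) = 2*x^3 + 5*x^2/2 + 33*x/2 - 3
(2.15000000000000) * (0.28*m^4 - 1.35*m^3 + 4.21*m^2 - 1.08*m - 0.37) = 0.602*m^4 - 2.9025*m^3 + 9.0515*m^2 - 2.322*m - 0.7955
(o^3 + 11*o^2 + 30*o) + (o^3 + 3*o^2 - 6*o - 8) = 2*o^3 + 14*o^2 + 24*o - 8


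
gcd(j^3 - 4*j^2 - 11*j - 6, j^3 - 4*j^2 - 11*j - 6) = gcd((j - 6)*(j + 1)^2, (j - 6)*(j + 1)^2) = j^3 - 4*j^2 - 11*j - 6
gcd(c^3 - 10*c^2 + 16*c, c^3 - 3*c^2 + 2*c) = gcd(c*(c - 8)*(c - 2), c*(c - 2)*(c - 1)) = c^2 - 2*c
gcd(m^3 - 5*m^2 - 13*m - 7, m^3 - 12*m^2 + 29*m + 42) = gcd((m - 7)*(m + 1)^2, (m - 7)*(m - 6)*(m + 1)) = m^2 - 6*m - 7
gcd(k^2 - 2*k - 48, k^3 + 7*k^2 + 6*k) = k + 6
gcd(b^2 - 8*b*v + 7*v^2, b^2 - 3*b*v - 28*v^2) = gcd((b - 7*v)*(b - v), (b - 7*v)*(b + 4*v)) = -b + 7*v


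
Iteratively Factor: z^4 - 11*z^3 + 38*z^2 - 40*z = (z - 5)*(z^3 - 6*z^2 + 8*z) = z*(z - 5)*(z^2 - 6*z + 8) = z*(z - 5)*(z - 4)*(z - 2)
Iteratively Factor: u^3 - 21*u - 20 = (u + 4)*(u^2 - 4*u - 5) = (u + 1)*(u + 4)*(u - 5)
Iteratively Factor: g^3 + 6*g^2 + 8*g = (g + 4)*(g^2 + 2*g) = (g + 2)*(g + 4)*(g)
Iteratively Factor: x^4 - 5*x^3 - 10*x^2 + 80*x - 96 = (x - 2)*(x^3 - 3*x^2 - 16*x + 48) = (x - 2)*(x + 4)*(x^2 - 7*x + 12) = (x - 3)*(x - 2)*(x + 4)*(x - 4)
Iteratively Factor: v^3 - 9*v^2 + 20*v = (v)*(v^2 - 9*v + 20) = v*(v - 4)*(v - 5)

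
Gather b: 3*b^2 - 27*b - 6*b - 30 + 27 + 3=3*b^2 - 33*b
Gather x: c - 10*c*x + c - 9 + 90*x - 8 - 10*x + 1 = 2*c + x*(80 - 10*c) - 16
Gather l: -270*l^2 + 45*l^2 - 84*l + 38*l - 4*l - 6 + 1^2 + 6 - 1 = -225*l^2 - 50*l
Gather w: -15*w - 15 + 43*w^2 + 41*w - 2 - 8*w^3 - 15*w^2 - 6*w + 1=-8*w^3 + 28*w^2 + 20*w - 16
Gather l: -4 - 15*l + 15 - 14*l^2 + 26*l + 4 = -14*l^2 + 11*l + 15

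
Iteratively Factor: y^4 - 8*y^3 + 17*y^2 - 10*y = (y - 2)*(y^3 - 6*y^2 + 5*y) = (y - 5)*(y - 2)*(y^2 - y) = (y - 5)*(y - 2)*(y - 1)*(y)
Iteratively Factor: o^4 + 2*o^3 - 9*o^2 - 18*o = (o + 3)*(o^3 - o^2 - 6*o) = o*(o + 3)*(o^2 - o - 6) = o*(o - 3)*(o + 3)*(o + 2)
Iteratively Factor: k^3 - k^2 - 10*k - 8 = (k + 1)*(k^2 - 2*k - 8) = (k + 1)*(k + 2)*(k - 4)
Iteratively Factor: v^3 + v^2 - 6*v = (v - 2)*(v^2 + 3*v) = (v - 2)*(v + 3)*(v)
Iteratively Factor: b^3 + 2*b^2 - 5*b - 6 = (b - 2)*(b^2 + 4*b + 3) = (b - 2)*(b + 3)*(b + 1)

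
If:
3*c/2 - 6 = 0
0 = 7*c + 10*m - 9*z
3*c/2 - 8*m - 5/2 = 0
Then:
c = 4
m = 7/16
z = 259/72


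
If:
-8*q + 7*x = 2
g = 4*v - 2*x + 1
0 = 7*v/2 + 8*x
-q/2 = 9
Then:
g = 11125/49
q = -18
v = 2272/49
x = -142/7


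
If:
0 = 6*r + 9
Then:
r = -3/2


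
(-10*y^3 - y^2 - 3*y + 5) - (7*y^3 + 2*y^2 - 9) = -17*y^3 - 3*y^2 - 3*y + 14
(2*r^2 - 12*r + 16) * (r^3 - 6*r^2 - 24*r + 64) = 2*r^5 - 24*r^4 + 40*r^3 + 320*r^2 - 1152*r + 1024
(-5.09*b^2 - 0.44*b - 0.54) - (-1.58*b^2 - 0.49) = -3.51*b^2 - 0.44*b - 0.05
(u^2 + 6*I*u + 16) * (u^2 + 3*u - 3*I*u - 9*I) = u^4 + 3*u^3 + 3*I*u^3 + 34*u^2 + 9*I*u^2 + 102*u - 48*I*u - 144*I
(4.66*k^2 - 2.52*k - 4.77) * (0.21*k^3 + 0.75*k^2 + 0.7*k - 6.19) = 0.9786*k^5 + 2.9658*k^4 + 0.3703*k^3 - 34.1869*k^2 + 12.2598*k + 29.5263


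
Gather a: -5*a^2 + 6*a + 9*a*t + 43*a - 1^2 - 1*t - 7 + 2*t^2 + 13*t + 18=-5*a^2 + a*(9*t + 49) + 2*t^2 + 12*t + 10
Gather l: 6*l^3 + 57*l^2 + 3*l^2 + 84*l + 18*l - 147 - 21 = 6*l^3 + 60*l^2 + 102*l - 168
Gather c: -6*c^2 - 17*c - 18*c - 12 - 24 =-6*c^2 - 35*c - 36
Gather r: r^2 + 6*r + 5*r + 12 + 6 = r^2 + 11*r + 18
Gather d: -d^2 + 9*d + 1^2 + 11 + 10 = -d^2 + 9*d + 22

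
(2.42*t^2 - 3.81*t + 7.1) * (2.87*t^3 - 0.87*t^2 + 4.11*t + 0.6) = 6.9454*t^5 - 13.0401*t^4 + 33.6379*t^3 - 20.3841*t^2 + 26.895*t + 4.26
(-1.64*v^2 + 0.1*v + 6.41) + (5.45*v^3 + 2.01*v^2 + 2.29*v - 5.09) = 5.45*v^3 + 0.37*v^2 + 2.39*v + 1.32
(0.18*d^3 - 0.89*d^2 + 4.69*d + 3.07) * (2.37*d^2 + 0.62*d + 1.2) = 0.4266*d^5 - 1.9977*d^4 + 10.7795*d^3 + 9.1157*d^2 + 7.5314*d + 3.684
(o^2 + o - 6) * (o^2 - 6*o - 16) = o^4 - 5*o^3 - 28*o^2 + 20*o + 96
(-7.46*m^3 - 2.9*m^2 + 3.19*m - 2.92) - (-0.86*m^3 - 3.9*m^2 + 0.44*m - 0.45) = -6.6*m^3 + 1.0*m^2 + 2.75*m - 2.47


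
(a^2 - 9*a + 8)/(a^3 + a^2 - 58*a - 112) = (a - 1)/(a^2 + 9*a + 14)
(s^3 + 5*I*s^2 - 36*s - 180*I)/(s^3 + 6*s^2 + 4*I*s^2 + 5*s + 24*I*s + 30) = (s - 6)/(s - I)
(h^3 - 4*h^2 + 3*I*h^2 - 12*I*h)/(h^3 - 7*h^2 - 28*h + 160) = h*(h + 3*I)/(h^2 - 3*h - 40)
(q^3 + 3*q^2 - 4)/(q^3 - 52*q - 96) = (q^2 + q - 2)/(q^2 - 2*q - 48)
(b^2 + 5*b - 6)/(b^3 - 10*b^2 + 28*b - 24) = (b^2 + 5*b - 6)/(b^3 - 10*b^2 + 28*b - 24)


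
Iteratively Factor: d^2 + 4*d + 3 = (d + 1)*(d + 3)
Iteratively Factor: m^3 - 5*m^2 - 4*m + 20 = (m + 2)*(m^2 - 7*m + 10) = (m - 2)*(m + 2)*(m - 5)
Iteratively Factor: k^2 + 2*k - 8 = (k - 2)*(k + 4)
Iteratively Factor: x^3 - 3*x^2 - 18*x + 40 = (x - 5)*(x^2 + 2*x - 8) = (x - 5)*(x - 2)*(x + 4)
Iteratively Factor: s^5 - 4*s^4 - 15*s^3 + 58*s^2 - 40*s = (s - 2)*(s^4 - 2*s^3 - 19*s^2 + 20*s) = (s - 2)*(s - 1)*(s^3 - s^2 - 20*s) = (s - 2)*(s - 1)*(s + 4)*(s^2 - 5*s) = (s - 5)*(s - 2)*(s - 1)*(s + 4)*(s)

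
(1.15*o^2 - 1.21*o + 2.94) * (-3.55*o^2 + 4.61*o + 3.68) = -4.0825*o^4 + 9.597*o^3 - 11.7831*o^2 + 9.1006*o + 10.8192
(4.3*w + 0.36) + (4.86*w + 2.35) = 9.16*w + 2.71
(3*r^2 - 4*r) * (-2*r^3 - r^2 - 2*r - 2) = -6*r^5 + 5*r^4 - 2*r^3 + 2*r^2 + 8*r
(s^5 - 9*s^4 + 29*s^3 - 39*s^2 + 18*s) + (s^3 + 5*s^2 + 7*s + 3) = s^5 - 9*s^4 + 30*s^3 - 34*s^2 + 25*s + 3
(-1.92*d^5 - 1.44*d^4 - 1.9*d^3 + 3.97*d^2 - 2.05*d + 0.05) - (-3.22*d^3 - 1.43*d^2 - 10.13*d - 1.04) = -1.92*d^5 - 1.44*d^4 + 1.32*d^3 + 5.4*d^2 + 8.08*d + 1.09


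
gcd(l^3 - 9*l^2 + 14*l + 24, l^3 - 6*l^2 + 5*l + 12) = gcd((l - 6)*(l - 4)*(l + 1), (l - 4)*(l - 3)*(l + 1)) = l^2 - 3*l - 4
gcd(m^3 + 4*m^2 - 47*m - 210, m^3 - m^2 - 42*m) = m^2 - m - 42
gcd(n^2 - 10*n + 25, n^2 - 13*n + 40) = n - 5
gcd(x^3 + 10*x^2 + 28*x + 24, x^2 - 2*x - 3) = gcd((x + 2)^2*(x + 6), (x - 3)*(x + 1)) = 1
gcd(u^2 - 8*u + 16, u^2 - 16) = u - 4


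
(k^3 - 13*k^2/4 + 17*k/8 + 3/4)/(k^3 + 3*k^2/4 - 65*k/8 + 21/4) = (8*k^2 - 10*k - 3)/(8*k^2 + 22*k - 21)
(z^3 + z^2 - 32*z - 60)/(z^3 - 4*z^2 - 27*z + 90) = (z + 2)/(z - 3)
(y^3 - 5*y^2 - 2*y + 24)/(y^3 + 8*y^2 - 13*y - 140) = (y^2 - y - 6)/(y^2 + 12*y + 35)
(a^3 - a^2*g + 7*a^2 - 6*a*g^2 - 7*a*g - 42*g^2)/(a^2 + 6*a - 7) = (a^2 - a*g - 6*g^2)/(a - 1)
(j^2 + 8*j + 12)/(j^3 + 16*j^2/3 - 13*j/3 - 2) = 3*(j + 2)/(3*j^2 - 2*j - 1)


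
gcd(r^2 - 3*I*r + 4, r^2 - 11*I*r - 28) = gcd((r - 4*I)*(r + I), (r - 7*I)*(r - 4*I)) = r - 4*I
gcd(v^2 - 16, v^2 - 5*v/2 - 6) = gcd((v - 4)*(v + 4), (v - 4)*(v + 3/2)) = v - 4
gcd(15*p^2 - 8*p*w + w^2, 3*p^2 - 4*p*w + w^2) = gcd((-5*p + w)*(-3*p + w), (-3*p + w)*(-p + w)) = 3*p - w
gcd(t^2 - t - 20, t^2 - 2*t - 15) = t - 5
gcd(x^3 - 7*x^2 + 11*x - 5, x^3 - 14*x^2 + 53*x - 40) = x^2 - 6*x + 5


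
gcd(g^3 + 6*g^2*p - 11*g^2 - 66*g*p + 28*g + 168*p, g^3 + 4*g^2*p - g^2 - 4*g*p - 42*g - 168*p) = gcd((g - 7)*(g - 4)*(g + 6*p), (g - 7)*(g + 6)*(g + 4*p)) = g - 7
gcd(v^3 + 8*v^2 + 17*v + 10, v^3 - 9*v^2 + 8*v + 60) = v + 2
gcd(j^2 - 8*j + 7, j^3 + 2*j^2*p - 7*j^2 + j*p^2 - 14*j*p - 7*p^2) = j - 7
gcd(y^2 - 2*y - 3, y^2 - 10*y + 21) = y - 3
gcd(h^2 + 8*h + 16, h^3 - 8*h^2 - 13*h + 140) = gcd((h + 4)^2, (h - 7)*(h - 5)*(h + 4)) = h + 4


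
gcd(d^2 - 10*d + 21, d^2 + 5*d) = 1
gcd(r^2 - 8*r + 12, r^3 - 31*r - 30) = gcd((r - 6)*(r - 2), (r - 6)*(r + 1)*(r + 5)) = r - 6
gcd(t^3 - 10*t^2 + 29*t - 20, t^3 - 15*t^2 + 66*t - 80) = t - 5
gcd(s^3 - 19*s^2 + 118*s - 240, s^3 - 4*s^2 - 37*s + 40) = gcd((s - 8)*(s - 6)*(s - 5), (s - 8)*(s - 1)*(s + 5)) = s - 8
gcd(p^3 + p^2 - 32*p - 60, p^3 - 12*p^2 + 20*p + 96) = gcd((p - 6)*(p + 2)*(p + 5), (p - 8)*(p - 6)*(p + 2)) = p^2 - 4*p - 12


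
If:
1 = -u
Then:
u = -1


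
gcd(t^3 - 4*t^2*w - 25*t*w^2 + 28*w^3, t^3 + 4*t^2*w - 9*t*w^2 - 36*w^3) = t + 4*w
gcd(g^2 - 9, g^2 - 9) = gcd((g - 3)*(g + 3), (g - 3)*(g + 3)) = g^2 - 9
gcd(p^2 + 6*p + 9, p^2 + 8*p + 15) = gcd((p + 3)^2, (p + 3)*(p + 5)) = p + 3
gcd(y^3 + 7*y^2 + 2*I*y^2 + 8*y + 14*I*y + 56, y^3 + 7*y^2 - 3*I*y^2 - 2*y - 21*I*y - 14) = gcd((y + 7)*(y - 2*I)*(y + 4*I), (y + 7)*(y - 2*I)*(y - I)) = y^2 + y*(7 - 2*I) - 14*I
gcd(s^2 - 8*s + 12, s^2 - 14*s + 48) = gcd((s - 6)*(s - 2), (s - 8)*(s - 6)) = s - 6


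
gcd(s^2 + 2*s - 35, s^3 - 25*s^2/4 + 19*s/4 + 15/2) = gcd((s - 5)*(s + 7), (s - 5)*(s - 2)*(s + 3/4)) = s - 5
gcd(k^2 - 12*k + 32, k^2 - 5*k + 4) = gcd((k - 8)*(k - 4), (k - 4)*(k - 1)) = k - 4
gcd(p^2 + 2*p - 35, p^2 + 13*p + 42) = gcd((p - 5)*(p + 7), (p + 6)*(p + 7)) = p + 7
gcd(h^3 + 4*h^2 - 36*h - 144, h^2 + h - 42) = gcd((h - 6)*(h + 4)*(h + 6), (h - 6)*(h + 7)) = h - 6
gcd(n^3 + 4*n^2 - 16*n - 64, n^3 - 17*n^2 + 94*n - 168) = n - 4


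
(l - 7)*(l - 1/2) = l^2 - 15*l/2 + 7/2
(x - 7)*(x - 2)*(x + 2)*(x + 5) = x^4 - 2*x^3 - 39*x^2 + 8*x + 140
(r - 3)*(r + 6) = r^2 + 3*r - 18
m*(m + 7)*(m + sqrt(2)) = m^3 + sqrt(2)*m^2 + 7*m^2 + 7*sqrt(2)*m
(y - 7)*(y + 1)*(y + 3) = y^3 - 3*y^2 - 25*y - 21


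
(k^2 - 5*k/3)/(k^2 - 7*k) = (k - 5/3)/(k - 7)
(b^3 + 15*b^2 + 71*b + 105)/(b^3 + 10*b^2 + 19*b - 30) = (b^2 + 10*b + 21)/(b^2 + 5*b - 6)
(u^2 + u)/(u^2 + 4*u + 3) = u/(u + 3)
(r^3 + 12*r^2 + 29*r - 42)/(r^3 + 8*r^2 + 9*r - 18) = (r + 7)/(r + 3)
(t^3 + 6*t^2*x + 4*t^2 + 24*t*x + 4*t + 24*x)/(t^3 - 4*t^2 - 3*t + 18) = (t^2 + 6*t*x + 2*t + 12*x)/(t^2 - 6*t + 9)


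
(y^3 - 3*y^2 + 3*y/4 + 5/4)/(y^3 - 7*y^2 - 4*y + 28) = (4*y^3 - 12*y^2 + 3*y + 5)/(4*(y^3 - 7*y^2 - 4*y + 28))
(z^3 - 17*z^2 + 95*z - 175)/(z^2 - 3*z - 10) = (z^2 - 12*z + 35)/(z + 2)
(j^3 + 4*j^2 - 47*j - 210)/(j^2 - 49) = (j^2 + 11*j + 30)/(j + 7)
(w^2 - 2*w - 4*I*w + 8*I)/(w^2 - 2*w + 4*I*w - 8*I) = (w - 4*I)/(w + 4*I)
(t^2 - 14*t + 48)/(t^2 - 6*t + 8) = (t^2 - 14*t + 48)/(t^2 - 6*t + 8)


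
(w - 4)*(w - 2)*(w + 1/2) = w^3 - 11*w^2/2 + 5*w + 4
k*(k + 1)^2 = k^3 + 2*k^2 + k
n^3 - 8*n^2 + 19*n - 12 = (n - 4)*(n - 3)*(n - 1)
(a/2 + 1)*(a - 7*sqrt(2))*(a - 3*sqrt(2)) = a^3/2 - 5*sqrt(2)*a^2 + a^2 - 10*sqrt(2)*a + 21*a + 42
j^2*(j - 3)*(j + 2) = j^4 - j^3 - 6*j^2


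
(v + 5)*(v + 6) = v^2 + 11*v + 30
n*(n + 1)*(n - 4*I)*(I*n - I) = I*n^4 + 4*n^3 - I*n^2 - 4*n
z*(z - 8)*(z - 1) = z^3 - 9*z^2 + 8*z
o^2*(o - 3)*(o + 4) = o^4 + o^3 - 12*o^2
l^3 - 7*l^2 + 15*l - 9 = (l - 3)^2*(l - 1)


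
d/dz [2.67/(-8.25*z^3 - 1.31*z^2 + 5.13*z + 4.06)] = (66.0825*z^2 + 6.9954*z - 13.6971)/(8.25*z^3 + 1.31*z^2 - 5.13*z - 4.06)^2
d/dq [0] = 0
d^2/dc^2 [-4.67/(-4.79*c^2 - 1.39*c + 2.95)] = (-214.297894*c^2 - 62.186654*c + 4.67*(9.58*c + 1.39)*(19.16*c + 2.78) + 131.97887)/(4.79*c^2 + 1.39*c - 2.95)^3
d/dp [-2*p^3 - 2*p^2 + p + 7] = -6*p^2 - 4*p + 1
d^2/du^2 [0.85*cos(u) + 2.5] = -0.85*cos(u)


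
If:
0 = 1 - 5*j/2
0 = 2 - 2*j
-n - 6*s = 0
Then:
No Solution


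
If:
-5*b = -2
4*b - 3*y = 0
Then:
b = 2/5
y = 8/15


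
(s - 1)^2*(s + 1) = s^3 - s^2 - s + 1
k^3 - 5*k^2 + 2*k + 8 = (k - 4)*(k - 2)*(k + 1)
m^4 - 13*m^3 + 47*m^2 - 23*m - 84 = (m - 7)*(m - 4)*(m - 3)*(m + 1)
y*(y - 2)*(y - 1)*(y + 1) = y^4 - 2*y^3 - y^2 + 2*y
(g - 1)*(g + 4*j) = g^2 + 4*g*j - g - 4*j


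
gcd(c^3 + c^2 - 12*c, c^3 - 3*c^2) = c^2 - 3*c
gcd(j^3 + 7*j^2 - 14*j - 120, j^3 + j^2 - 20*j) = j^2 + j - 20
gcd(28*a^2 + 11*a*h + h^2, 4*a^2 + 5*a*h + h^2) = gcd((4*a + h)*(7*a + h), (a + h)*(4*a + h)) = 4*a + h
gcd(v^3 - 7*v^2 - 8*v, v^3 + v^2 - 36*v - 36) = v + 1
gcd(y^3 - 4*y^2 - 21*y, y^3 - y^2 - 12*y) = y^2 + 3*y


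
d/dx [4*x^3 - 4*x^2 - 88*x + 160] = 12*x^2 - 8*x - 88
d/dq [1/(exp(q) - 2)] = -exp(q)/(exp(q) - 2)^2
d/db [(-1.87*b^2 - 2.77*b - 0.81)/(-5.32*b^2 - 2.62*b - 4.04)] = (-9.837*b^2 + 6.4912*b + 9.0686)/(28.3024*b^4 + 27.8768*b^3 + 49.85*b^2 + 21.1696*b + 16.3216)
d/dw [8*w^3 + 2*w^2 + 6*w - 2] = 24*w^2 + 4*w + 6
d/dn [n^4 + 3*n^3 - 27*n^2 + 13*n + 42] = 4*n^3 + 9*n^2 - 54*n + 13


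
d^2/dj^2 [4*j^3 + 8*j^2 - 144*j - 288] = 24*j + 16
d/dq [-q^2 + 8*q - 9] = 8 - 2*q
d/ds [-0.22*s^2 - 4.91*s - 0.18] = -0.44*s - 4.91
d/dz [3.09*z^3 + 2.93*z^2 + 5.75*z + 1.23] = 9.27*z^2 + 5.86*z + 5.75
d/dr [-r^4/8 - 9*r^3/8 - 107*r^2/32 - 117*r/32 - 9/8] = -r^3/2 - 27*r^2/8 - 107*r/16 - 117/32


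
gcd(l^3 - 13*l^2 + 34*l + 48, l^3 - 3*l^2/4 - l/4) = 1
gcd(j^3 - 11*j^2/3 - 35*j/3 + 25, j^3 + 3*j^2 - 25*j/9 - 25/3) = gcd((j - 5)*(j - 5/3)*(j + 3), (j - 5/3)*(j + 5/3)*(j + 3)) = j^2 + 4*j/3 - 5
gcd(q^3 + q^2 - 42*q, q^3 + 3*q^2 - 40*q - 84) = q^2 + q - 42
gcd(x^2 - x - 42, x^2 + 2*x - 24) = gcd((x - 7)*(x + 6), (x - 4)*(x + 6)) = x + 6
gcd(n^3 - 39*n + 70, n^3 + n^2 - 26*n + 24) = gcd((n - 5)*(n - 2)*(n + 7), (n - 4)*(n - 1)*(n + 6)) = 1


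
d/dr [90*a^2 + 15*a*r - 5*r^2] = 15*a - 10*r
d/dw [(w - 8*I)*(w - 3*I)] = 2*w - 11*I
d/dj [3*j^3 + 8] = 9*j^2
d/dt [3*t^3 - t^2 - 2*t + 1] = 9*t^2 - 2*t - 2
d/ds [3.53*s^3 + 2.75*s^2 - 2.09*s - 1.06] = 10.59*s^2 + 5.5*s - 2.09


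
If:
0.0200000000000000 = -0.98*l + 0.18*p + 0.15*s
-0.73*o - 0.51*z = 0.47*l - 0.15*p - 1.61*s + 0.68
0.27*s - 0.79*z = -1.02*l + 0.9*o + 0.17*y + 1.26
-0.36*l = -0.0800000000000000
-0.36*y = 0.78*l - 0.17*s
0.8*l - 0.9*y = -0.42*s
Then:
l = 0.22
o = 1117.94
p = -100.53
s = 122.22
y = 57.23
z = -1245.45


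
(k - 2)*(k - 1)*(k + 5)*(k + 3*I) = k^4 + 2*k^3 + 3*I*k^3 - 13*k^2 + 6*I*k^2 + 10*k - 39*I*k + 30*I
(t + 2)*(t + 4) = t^2 + 6*t + 8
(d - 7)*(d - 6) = d^2 - 13*d + 42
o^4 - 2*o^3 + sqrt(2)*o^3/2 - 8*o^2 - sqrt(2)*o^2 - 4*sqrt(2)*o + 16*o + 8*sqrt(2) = (o - 2)*(o - 2*sqrt(2))*(o + sqrt(2)/2)*(o + 2*sqrt(2))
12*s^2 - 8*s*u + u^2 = (-6*s + u)*(-2*s + u)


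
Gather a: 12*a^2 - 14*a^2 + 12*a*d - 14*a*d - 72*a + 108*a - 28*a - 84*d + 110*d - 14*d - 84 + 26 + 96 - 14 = -2*a^2 + a*(8 - 2*d) + 12*d + 24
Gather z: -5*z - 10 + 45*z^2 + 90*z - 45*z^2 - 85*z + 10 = 0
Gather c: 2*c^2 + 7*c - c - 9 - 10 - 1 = 2*c^2 + 6*c - 20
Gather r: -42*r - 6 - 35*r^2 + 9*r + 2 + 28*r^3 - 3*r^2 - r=28*r^3 - 38*r^2 - 34*r - 4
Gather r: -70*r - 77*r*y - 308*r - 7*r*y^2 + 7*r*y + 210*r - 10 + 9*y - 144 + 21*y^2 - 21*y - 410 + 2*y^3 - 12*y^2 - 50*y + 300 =r*(-7*y^2 - 70*y - 168) + 2*y^3 + 9*y^2 - 62*y - 264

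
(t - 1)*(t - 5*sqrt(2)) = t^2 - 5*sqrt(2)*t - t + 5*sqrt(2)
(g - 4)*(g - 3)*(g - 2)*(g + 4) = g^4 - 5*g^3 - 10*g^2 + 80*g - 96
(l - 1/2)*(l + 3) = l^2 + 5*l/2 - 3/2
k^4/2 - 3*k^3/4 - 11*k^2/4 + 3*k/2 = k*(k/2 + 1)*(k - 3)*(k - 1/2)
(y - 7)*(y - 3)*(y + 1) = y^3 - 9*y^2 + 11*y + 21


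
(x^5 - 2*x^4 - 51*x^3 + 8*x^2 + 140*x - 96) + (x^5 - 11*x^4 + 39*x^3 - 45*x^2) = 2*x^5 - 13*x^4 - 12*x^3 - 37*x^2 + 140*x - 96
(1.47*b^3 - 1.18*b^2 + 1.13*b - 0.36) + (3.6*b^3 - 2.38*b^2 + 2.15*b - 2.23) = 5.07*b^3 - 3.56*b^2 + 3.28*b - 2.59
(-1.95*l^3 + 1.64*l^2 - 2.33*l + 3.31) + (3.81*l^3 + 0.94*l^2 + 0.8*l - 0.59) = 1.86*l^3 + 2.58*l^2 - 1.53*l + 2.72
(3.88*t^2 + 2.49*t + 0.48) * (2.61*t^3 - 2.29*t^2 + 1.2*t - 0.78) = 10.1268*t^5 - 2.3863*t^4 + 0.206699999999999*t^3 - 1.1376*t^2 - 1.3662*t - 0.3744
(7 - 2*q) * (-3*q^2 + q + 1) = 6*q^3 - 23*q^2 + 5*q + 7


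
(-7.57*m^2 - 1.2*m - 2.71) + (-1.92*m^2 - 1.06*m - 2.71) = -9.49*m^2 - 2.26*m - 5.42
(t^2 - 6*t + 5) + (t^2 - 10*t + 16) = 2*t^2 - 16*t + 21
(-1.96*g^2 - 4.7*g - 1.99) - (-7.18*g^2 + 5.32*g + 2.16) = 5.22*g^2 - 10.02*g - 4.15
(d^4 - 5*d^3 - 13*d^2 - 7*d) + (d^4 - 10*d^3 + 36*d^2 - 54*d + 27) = 2*d^4 - 15*d^3 + 23*d^2 - 61*d + 27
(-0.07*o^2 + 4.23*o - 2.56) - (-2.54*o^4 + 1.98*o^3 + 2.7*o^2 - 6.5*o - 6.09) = 2.54*o^4 - 1.98*o^3 - 2.77*o^2 + 10.73*o + 3.53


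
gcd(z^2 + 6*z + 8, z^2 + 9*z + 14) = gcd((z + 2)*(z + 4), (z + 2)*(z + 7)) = z + 2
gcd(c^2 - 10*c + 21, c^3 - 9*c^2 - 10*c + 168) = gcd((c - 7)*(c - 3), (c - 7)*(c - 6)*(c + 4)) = c - 7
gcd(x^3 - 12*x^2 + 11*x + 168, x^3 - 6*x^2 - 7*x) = x - 7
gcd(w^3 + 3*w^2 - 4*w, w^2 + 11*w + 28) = w + 4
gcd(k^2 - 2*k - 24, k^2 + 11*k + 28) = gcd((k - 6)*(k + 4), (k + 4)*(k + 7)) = k + 4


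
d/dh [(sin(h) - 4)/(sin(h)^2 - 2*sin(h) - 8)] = -cos(h)/(sin(h) + 2)^2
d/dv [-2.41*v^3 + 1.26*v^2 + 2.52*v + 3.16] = -7.23*v^2 + 2.52*v + 2.52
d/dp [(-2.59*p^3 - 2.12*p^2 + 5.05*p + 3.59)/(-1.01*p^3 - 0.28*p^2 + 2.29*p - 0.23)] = (-8.88178419700125e-16*p^5 - 1.416*p^4 - 1.6612*p^3 + 9.224*p^2 + 2.9856*p - 9.3826)/(1.0201*p^6 + 0.5656*p^5 - 4.5474*p^4 - 0.8178*p^3 + 5.3729*p^2 - 1.0534*p + 0.0529)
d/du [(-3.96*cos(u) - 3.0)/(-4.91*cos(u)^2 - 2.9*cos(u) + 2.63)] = (19.4436*cos(u)^2 + 29.46*cos(u) + 19.1148)*sin(u)/(24.1081*cos(u)^4 + 28.478*cos(u)^3 - 17.4166*cos(u)^2 - 15.254*cos(u) + 6.9169)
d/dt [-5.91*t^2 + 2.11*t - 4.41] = 2.11 - 11.82*t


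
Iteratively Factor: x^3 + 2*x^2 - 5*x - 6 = (x + 3)*(x^2 - x - 2) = (x - 2)*(x + 3)*(x + 1)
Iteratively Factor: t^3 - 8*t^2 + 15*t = (t)*(t^2 - 8*t + 15) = t*(t - 5)*(t - 3)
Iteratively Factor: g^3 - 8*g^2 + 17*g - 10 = (g - 5)*(g^2 - 3*g + 2) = (g - 5)*(g - 2)*(g - 1)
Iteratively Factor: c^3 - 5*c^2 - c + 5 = (c - 1)*(c^2 - 4*c - 5) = (c - 1)*(c + 1)*(c - 5)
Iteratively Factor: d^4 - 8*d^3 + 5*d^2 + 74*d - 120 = (d - 2)*(d^3 - 6*d^2 - 7*d + 60) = (d - 5)*(d - 2)*(d^2 - d - 12) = (d - 5)*(d - 2)*(d + 3)*(d - 4)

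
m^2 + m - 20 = (m - 4)*(m + 5)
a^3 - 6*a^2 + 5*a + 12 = (a - 4)*(a - 3)*(a + 1)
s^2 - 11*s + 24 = (s - 8)*(s - 3)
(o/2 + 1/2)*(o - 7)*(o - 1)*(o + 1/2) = o^4/2 - 13*o^3/4 - 9*o^2/4 + 13*o/4 + 7/4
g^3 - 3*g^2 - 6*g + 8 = (g - 4)*(g - 1)*(g + 2)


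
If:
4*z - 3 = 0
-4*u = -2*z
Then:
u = 3/8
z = 3/4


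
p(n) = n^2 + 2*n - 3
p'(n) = 2*n + 2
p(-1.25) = -3.94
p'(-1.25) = -0.50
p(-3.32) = 1.38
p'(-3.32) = -4.64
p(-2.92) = -0.31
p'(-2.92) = -3.84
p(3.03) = 12.24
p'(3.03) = 8.06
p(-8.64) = 54.37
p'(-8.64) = -15.28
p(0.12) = -2.75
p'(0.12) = 2.24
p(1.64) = 2.97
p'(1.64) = 5.28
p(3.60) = 17.16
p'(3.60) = 9.20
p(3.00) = 12.00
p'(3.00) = 8.00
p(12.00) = 165.00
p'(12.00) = 26.00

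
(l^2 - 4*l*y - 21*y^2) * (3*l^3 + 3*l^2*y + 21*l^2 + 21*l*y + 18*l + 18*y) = 3*l^5 - 9*l^4*y + 21*l^4 - 75*l^3*y^2 - 63*l^3*y + 18*l^3 - 63*l^2*y^3 - 525*l^2*y^2 - 54*l^2*y - 441*l*y^3 - 450*l*y^2 - 378*y^3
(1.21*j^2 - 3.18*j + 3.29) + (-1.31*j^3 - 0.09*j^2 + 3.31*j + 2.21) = -1.31*j^3 + 1.12*j^2 + 0.13*j + 5.5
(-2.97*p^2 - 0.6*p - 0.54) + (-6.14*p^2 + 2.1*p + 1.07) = -9.11*p^2 + 1.5*p + 0.53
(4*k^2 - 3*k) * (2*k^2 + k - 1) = 8*k^4 - 2*k^3 - 7*k^2 + 3*k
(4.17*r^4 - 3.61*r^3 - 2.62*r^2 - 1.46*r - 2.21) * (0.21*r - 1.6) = 0.8757*r^5 - 7.4301*r^4 + 5.2258*r^3 + 3.8854*r^2 + 1.8719*r + 3.536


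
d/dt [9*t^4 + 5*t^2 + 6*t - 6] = 36*t^3 + 10*t + 6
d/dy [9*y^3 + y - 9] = 27*y^2 + 1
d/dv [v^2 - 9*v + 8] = 2*v - 9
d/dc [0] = 0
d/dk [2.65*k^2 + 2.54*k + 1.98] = 5.3*k + 2.54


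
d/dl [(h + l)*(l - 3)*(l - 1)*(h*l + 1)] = h*(h + l)*(l - 3)*(l - 1) + (h + l)*(l - 3)*(h*l + 1) + (h + l)*(l - 1)*(h*l + 1) + (l - 3)*(l - 1)*(h*l + 1)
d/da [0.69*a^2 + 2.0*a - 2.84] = 1.38*a + 2.0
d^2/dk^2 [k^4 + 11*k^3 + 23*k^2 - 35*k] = 12*k^2 + 66*k + 46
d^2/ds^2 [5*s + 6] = 0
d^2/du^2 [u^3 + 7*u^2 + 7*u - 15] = 6*u + 14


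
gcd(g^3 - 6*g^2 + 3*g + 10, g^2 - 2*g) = g - 2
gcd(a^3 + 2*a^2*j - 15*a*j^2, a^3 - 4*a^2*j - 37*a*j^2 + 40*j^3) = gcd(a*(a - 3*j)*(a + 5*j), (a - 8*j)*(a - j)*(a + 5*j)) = a + 5*j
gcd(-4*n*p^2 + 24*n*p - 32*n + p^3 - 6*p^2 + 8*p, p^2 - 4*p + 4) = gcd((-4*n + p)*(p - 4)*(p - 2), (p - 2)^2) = p - 2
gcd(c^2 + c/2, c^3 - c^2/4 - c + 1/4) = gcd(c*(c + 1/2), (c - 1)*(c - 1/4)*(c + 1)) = 1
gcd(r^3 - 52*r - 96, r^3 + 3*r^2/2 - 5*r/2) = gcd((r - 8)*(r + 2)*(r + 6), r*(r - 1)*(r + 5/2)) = 1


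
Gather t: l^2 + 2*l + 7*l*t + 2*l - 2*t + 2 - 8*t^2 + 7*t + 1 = l^2 + 4*l - 8*t^2 + t*(7*l + 5) + 3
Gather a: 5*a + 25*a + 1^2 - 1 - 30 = 30*a - 30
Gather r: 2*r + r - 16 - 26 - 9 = 3*r - 51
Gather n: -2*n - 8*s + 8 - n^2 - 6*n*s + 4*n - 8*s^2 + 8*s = -n^2 + n*(2 - 6*s) - 8*s^2 + 8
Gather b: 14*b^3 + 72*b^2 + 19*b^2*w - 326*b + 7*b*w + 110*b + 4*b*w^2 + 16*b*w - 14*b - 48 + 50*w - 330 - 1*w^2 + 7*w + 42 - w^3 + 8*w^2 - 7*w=14*b^3 + b^2*(19*w + 72) + b*(4*w^2 + 23*w - 230) - w^3 + 7*w^2 + 50*w - 336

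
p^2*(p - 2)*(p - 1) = p^4 - 3*p^3 + 2*p^2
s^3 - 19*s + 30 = (s - 3)*(s - 2)*(s + 5)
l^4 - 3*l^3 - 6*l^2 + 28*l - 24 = (l - 2)^3*(l + 3)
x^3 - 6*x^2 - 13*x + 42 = (x - 7)*(x - 2)*(x + 3)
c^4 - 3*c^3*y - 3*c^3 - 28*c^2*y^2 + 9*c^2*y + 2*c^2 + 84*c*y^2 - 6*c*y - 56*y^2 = (c - 2)*(c - 1)*(c - 7*y)*(c + 4*y)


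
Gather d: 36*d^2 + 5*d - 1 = 36*d^2 + 5*d - 1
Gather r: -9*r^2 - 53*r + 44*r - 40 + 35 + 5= -9*r^2 - 9*r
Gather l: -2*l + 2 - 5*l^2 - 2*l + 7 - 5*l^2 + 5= -10*l^2 - 4*l + 14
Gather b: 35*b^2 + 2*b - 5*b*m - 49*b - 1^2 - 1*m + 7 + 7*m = 35*b^2 + b*(-5*m - 47) + 6*m + 6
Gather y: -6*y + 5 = 5 - 6*y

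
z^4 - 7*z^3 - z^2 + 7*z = z*(z - 7)*(z - 1)*(z + 1)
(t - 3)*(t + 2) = t^2 - t - 6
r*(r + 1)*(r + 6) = r^3 + 7*r^2 + 6*r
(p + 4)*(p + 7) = p^2 + 11*p + 28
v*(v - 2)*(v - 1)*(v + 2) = v^4 - v^3 - 4*v^2 + 4*v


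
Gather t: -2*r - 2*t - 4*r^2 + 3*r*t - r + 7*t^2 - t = -4*r^2 - 3*r + 7*t^2 + t*(3*r - 3)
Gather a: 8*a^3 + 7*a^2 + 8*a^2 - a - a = 8*a^3 + 15*a^2 - 2*a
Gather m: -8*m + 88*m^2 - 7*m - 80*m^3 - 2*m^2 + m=-80*m^3 + 86*m^2 - 14*m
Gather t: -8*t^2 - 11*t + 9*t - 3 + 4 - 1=-8*t^2 - 2*t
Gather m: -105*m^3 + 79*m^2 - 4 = -105*m^3 + 79*m^2 - 4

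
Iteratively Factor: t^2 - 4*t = (t)*(t - 4)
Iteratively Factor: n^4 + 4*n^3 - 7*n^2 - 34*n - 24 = (n + 4)*(n^3 - 7*n - 6) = (n + 2)*(n + 4)*(n^2 - 2*n - 3) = (n + 1)*(n + 2)*(n + 4)*(n - 3)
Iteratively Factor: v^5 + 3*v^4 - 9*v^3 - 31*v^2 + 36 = (v - 1)*(v^4 + 4*v^3 - 5*v^2 - 36*v - 36) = (v - 3)*(v - 1)*(v^3 + 7*v^2 + 16*v + 12) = (v - 3)*(v - 1)*(v + 2)*(v^2 + 5*v + 6) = (v - 3)*(v - 1)*(v + 2)^2*(v + 3)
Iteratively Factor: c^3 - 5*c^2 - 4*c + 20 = (c - 2)*(c^2 - 3*c - 10) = (c - 5)*(c - 2)*(c + 2)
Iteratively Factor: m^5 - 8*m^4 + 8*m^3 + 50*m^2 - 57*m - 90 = (m + 1)*(m^4 - 9*m^3 + 17*m^2 + 33*m - 90) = (m - 3)*(m + 1)*(m^3 - 6*m^2 - m + 30) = (m - 5)*(m - 3)*(m + 1)*(m^2 - m - 6) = (m - 5)*(m - 3)*(m + 1)*(m + 2)*(m - 3)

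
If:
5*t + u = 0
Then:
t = -u/5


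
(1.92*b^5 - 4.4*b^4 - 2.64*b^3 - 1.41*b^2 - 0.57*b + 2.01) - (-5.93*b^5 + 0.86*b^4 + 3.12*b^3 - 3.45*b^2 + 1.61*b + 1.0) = 7.85*b^5 - 5.26*b^4 - 5.76*b^3 + 2.04*b^2 - 2.18*b + 1.01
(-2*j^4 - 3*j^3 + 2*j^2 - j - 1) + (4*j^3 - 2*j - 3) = -2*j^4 + j^3 + 2*j^2 - 3*j - 4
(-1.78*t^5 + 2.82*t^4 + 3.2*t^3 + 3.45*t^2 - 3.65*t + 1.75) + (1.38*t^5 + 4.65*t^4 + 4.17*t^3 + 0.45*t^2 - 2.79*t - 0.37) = -0.4*t^5 + 7.47*t^4 + 7.37*t^3 + 3.9*t^2 - 6.44*t + 1.38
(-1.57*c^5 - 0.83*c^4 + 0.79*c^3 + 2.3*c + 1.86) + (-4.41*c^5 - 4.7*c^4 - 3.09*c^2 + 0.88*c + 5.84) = -5.98*c^5 - 5.53*c^4 + 0.79*c^3 - 3.09*c^2 + 3.18*c + 7.7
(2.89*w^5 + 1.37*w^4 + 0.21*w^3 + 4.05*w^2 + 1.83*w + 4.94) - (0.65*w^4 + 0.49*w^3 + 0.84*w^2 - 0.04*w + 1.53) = 2.89*w^5 + 0.72*w^4 - 0.28*w^3 + 3.21*w^2 + 1.87*w + 3.41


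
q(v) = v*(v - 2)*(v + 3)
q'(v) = v*(v - 2) + v*(v + 3) + (v - 2)*(v + 3) = 3*v^2 + 2*v - 6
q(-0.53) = 3.31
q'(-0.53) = -6.22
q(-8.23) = -440.33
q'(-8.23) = 180.74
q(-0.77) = 4.76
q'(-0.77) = -5.76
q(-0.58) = 3.62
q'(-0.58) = -6.15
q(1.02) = -4.02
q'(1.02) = -0.84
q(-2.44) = 6.07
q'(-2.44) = 6.98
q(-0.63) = 3.93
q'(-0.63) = -6.07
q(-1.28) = 7.22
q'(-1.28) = -3.64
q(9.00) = 756.00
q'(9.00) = 255.00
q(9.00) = 756.00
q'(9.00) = 255.00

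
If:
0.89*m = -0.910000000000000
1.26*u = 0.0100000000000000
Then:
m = -1.02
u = 0.01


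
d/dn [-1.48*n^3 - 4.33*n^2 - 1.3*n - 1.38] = -4.44*n^2 - 8.66*n - 1.3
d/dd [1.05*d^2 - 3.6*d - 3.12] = 2.1*d - 3.6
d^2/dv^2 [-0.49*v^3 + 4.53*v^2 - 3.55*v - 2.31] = 9.06 - 2.94*v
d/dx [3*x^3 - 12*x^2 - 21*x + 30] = 9*x^2 - 24*x - 21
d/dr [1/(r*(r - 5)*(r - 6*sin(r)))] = (r*(r - 5)*(6*cos(r) - 1) - r*(r - 6*sin(r)) + (5 - r)*(r - 6*sin(r)))/(r^2*(r - 5)^2*(r - 6*sin(r))^2)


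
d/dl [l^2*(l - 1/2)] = l*(3*l - 1)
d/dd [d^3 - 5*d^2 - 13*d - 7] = 3*d^2 - 10*d - 13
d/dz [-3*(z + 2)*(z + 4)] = -6*z - 18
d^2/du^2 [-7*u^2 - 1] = -14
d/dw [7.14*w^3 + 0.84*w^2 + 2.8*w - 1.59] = 21.42*w^2 + 1.68*w + 2.8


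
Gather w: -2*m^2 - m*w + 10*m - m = -2*m^2 - m*w + 9*m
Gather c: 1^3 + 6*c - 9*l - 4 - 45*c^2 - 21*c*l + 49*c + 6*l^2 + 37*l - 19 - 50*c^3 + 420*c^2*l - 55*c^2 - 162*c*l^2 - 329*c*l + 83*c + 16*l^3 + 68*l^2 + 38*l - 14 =-50*c^3 + c^2*(420*l - 100) + c*(-162*l^2 - 350*l + 138) + 16*l^3 + 74*l^2 + 66*l - 36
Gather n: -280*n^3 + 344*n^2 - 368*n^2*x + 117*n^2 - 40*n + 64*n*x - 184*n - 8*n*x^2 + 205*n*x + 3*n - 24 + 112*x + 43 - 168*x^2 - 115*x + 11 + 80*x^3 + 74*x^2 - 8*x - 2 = -280*n^3 + n^2*(461 - 368*x) + n*(-8*x^2 + 269*x - 221) + 80*x^3 - 94*x^2 - 11*x + 28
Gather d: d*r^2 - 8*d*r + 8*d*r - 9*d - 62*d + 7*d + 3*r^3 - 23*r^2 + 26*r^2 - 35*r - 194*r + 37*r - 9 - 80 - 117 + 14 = d*(r^2 - 64) + 3*r^3 + 3*r^2 - 192*r - 192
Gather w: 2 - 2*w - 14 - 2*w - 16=-4*w - 28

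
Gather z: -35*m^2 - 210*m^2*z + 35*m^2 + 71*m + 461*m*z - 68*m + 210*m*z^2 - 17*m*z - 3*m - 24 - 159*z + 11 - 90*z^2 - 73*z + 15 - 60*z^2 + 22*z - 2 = z^2*(210*m - 150) + z*(-210*m^2 + 444*m - 210)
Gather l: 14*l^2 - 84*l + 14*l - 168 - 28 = 14*l^2 - 70*l - 196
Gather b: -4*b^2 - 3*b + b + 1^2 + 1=-4*b^2 - 2*b + 2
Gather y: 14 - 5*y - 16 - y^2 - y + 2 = -y^2 - 6*y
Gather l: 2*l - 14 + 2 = 2*l - 12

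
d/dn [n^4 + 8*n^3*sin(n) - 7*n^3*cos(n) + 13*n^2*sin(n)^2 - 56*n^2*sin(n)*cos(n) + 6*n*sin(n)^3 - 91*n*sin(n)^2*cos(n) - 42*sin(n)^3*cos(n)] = 7*n^3*sin(n) + 8*n^3*cos(n) + 4*n^3 + 112*n^2*sin(n)^2 + 26*n^2*sin(n)*cos(n) + 24*n^2*sin(n) - 21*n^2*cos(n) - 56*n^2 + 273*n*sin(n)^3 + 18*n*sin(n)^2*cos(n) + 26*n*sin(n)^2 - 112*n*sin(n)*cos(n) - 182*n*sin(n) + 168*sin(n)^4 + 6*sin(n)^3 - 91*sin(n)^2*cos(n) - 126*sin(n)^2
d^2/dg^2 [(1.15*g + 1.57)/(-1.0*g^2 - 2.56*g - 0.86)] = (-(1.15*g + 1.57)*(2.0*g + 2.56)*(4.0*g + 5.12) + (6.9*g + 9.028)*(1.0*g^2 + 2.56*g + 0.86))/(1.0*g^2 + 2.56*g + 0.86)^3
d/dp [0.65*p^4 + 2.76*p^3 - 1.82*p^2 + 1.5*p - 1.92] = 2.6*p^3 + 8.28*p^2 - 3.64*p + 1.5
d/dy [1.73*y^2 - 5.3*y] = 3.46*y - 5.3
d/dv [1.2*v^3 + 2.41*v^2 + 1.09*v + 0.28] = 3.6*v^2 + 4.82*v + 1.09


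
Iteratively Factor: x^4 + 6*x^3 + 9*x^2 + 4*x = (x + 1)*(x^3 + 5*x^2 + 4*x) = (x + 1)*(x + 4)*(x^2 + x) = (x + 1)^2*(x + 4)*(x)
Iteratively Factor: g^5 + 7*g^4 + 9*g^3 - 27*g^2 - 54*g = (g + 3)*(g^4 + 4*g^3 - 3*g^2 - 18*g) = (g - 2)*(g + 3)*(g^3 + 6*g^2 + 9*g) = (g - 2)*(g + 3)^2*(g^2 + 3*g) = g*(g - 2)*(g + 3)^2*(g + 3)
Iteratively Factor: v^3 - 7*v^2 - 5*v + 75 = (v + 3)*(v^2 - 10*v + 25) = (v - 5)*(v + 3)*(v - 5)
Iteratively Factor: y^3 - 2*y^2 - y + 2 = (y - 2)*(y^2 - 1) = (y - 2)*(y + 1)*(y - 1)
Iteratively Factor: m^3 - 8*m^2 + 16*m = (m - 4)*(m^2 - 4*m) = (m - 4)^2*(m)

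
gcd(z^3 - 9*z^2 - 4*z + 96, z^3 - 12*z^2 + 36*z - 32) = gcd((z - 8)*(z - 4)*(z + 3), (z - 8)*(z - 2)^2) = z - 8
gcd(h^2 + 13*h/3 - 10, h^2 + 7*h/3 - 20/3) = h - 5/3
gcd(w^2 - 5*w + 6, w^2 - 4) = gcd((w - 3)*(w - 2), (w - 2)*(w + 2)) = w - 2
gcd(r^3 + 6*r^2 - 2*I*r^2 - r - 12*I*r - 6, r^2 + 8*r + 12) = r + 6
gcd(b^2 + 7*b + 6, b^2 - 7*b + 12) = 1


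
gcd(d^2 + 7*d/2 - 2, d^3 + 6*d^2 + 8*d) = d + 4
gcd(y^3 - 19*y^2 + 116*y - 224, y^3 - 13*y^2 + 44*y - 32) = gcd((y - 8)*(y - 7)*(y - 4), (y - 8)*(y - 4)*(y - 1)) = y^2 - 12*y + 32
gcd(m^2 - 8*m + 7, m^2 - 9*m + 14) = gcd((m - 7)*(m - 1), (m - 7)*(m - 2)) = m - 7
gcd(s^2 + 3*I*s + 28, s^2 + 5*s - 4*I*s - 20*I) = s - 4*I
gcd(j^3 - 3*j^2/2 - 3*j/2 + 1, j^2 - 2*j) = j - 2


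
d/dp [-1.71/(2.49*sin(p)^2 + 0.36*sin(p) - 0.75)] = (8.5158*sin(p) + 0.6156)*cos(p)/(2.49*sin(p)^2 + 0.36*sin(p) - 0.75)^2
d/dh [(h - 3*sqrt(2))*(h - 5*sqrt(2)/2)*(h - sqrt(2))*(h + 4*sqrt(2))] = 4*h^3 - 15*sqrt(2)*h^2/2 - 52*h + 89*sqrt(2)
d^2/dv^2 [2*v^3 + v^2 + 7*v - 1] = 12*v + 2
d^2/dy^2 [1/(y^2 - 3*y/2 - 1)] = 4*(4*y^2 - 6*y - (4*y - 3)^2 - 4)/(-2*y^2 + 3*y + 2)^3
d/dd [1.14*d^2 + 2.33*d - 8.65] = 2.28*d + 2.33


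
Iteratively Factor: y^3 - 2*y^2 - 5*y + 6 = (y - 3)*(y^2 + y - 2) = (y - 3)*(y - 1)*(y + 2)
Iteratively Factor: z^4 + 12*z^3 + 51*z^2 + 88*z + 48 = (z + 1)*(z^3 + 11*z^2 + 40*z + 48) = (z + 1)*(z + 4)*(z^2 + 7*z + 12) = (z + 1)*(z + 3)*(z + 4)*(z + 4)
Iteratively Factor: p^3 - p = (p - 1)*(p^2 + p) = (p - 1)*(p + 1)*(p)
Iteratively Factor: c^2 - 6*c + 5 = (c - 1)*(c - 5)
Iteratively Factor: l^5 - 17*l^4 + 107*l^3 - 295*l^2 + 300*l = (l - 5)*(l^4 - 12*l^3 + 47*l^2 - 60*l) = (l - 5)*(l - 4)*(l^3 - 8*l^2 + 15*l) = (l - 5)^2*(l - 4)*(l^2 - 3*l) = (l - 5)^2*(l - 4)*(l - 3)*(l)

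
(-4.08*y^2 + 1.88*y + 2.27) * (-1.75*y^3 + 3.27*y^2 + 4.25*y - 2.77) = 7.14*y^5 - 16.6316*y^4 - 15.1649*y^3 + 26.7145*y^2 + 4.4399*y - 6.2879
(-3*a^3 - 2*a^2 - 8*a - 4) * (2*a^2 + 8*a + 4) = -6*a^5 - 28*a^4 - 44*a^3 - 80*a^2 - 64*a - 16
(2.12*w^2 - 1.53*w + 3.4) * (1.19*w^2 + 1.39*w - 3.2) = 2.5228*w^4 + 1.1261*w^3 - 4.8647*w^2 + 9.622*w - 10.88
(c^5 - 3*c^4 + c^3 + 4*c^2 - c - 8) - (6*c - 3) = c^5 - 3*c^4 + c^3 + 4*c^2 - 7*c - 5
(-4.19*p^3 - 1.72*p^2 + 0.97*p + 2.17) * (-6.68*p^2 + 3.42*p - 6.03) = 27.9892*p^5 - 2.8402*p^4 + 12.9037*p^3 - 0.8066*p^2 + 1.5723*p - 13.0851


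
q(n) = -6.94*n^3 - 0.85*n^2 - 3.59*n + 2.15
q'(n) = -20.82*n^2 - 1.7*n - 3.59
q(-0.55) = 5.02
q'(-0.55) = -8.95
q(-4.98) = 856.08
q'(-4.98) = -511.47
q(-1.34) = 22.13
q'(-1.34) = -38.70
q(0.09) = 1.81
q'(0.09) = -3.91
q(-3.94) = 427.57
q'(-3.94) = -320.09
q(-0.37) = 3.71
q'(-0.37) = -5.81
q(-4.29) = 549.85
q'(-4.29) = -379.47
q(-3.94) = 427.57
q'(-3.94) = -320.09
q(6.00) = -1549.03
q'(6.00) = -763.31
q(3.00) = -203.65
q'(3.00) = -196.07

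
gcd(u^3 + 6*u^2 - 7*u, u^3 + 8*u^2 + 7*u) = u^2 + 7*u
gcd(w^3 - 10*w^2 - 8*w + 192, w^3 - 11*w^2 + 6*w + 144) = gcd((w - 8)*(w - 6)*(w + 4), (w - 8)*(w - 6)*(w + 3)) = w^2 - 14*w + 48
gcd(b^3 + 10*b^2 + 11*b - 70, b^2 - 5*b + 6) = b - 2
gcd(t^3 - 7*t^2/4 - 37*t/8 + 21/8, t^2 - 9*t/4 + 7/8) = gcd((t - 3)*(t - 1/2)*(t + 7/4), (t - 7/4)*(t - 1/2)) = t - 1/2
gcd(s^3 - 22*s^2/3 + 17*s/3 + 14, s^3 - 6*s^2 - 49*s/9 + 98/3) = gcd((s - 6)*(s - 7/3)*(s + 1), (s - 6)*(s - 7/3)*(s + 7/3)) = s^2 - 25*s/3 + 14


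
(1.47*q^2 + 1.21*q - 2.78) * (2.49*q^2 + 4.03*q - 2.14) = 3.6603*q^4 + 8.937*q^3 - 5.1917*q^2 - 13.7928*q + 5.9492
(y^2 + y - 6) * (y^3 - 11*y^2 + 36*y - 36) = y^5 - 10*y^4 + 19*y^3 + 66*y^2 - 252*y + 216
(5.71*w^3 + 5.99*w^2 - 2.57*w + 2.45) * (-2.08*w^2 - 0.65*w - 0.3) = -11.8768*w^5 - 16.1707*w^4 - 0.2609*w^3 - 5.2225*w^2 - 0.8215*w - 0.735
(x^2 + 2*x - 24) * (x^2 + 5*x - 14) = x^4 + 7*x^3 - 28*x^2 - 148*x + 336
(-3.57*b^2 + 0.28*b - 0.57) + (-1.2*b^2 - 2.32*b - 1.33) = -4.77*b^2 - 2.04*b - 1.9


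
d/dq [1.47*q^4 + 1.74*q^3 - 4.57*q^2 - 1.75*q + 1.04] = 5.88*q^3 + 5.22*q^2 - 9.14*q - 1.75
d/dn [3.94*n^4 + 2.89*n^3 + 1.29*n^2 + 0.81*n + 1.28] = 15.76*n^3 + 8.67*n^2 + 2.58*n + 0.81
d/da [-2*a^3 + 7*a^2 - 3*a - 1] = -6*a^2 + 14*a - 3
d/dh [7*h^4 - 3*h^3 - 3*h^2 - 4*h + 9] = 28*h^3 - 9*h^2 - 6*h - 4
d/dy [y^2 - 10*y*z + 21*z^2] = 2*y - 10*z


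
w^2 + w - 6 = (w - 2)*(w + 3)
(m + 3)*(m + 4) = m^2 + 7*m + 12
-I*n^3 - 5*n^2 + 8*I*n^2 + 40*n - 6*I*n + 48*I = (n - 8)*(n - 6*I)*(-I*n + 1)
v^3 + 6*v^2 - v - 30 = (v - 2)*(v + 3)*(v + 5)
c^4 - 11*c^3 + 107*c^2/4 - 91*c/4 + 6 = (c - 8)*(c - 3/2)*(c - 1)*(c - 1/2)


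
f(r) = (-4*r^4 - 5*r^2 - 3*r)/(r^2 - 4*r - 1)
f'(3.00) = 163.50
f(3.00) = 94.50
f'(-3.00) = 13.95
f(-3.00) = -18.00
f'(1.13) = 7.24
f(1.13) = 3.84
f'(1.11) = 6.99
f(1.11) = 3.70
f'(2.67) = 89.42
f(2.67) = 54.26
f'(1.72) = 19.38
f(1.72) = 11.17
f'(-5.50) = 31.28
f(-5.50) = -74.05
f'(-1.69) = 6.42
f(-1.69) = -4.86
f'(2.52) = 69.43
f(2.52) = 42.42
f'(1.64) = 17.04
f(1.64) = 9.71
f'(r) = (4 - 2*r)*(-4*r^4 - 5*r^2 - 3*r)/(r^2 - 4*r - 1)^2 + (-16*r^3 - 10*r - 3)/(r^2 - 4*r - 1) = (-8*r^5 + 48*r^4 + 16*r^3 + 23*r^2 + 10*r + 3)/(r^4 - 8*r^3 + 14*r^2 + 8*r + 1)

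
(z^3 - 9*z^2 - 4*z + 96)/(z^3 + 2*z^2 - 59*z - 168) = (z - 4)/(z + 7)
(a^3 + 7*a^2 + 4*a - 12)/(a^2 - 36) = (a^2 + a - 2)/(a - 6)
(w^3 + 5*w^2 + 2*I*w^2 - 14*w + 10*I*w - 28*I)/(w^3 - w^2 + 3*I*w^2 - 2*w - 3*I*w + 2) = (w^2 + 5*w - 14)/(w^2 + w*(-1 + I) - I)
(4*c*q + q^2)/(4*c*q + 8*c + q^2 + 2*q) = q/(q + 2)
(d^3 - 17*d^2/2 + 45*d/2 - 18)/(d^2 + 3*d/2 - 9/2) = (d^2 - 7*d + 12)/(d + 3)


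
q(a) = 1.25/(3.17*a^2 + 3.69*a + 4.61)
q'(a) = 1.25*(-6.34*a - 3.69)/(3.17*a^2 + 3.69*a + 4.61)^2 = (-7.925*a - 4.6125)/(3.17*a^2 + 3.69*a + 4.61)^2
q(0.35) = 0.20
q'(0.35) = -0.19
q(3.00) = 0.03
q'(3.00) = -0.01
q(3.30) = 0.02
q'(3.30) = -0.01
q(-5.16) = 0.02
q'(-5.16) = 0.01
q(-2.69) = 0.07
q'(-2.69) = 0.05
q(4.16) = 0.02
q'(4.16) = -0.01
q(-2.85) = 0.06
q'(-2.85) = 0.05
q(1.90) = 0.05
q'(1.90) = -0.04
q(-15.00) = 0.00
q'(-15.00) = 0.00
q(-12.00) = 0.00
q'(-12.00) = 0.00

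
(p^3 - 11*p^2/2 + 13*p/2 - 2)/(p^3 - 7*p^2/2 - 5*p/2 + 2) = (p - 1)/(p + 1)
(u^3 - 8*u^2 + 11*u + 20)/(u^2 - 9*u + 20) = u + 1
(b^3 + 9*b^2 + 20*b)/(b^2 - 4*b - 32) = b*(b + 5)/(b - 8)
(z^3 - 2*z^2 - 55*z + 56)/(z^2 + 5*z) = (z^3 - 2*z^2 - 55*z + 56)/(z*(z + 5))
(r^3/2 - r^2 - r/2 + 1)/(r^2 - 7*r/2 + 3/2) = (r^3 - 2*r^2 - r + 2)/(2*r^2 - 7*r + 3)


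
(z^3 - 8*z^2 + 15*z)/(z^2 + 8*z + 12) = z*(z^2 - 8*z + 15)/(z^2 + 8*z + 12)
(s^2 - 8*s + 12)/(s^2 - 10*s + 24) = (s - 2)/(s - 4)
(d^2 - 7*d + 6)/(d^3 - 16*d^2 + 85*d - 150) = (d - 1)/(d^2 - 10*d + 25)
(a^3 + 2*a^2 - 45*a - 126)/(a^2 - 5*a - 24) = (a^2 - a - 42)/(a - 8)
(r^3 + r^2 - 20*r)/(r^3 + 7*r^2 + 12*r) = (r^2 + r - 20)/(r^2 + 7*r + 12)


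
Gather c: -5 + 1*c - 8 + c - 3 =2*c - 16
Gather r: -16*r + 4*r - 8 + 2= -12*r - 6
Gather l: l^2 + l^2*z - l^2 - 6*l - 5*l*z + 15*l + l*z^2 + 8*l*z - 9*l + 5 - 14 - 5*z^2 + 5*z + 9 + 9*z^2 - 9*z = l^2*z + l*(z^2 + 3*z) + 4*z^2 - 4*z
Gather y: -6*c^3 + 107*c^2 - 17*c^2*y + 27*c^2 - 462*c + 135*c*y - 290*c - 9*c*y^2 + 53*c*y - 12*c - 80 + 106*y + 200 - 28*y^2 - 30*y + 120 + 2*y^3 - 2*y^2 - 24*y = -6*c^3 + 134*c^2 - 764*c + 2*y^3 + y^2*(-9*c - 30) + y*(-17*c^2 + 188*c + 52) + 240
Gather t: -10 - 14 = -24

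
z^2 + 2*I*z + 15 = (z - 3*I)*(z + 5*I)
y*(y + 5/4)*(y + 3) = y^3 + 17*y^2/4 + 15*y/4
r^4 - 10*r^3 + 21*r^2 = r^2*(r - 7)*(r - 3)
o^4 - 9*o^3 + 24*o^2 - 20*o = o*(o - 5)*(o - 2)^2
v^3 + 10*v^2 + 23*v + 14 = (v + 1)*(v + 2)*(v + 7)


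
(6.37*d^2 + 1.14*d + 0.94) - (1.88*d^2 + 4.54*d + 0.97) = 4.49*d^2 - 3.4*d - 0.03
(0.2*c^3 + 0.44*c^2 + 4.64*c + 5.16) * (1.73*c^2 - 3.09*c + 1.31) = 0.346*c^5 + 0.1432*c^4 + 6.9296*c^3 - 4.8344*c^2 - 9.866*c + 6.7596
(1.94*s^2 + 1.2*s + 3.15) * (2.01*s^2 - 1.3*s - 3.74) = 3.8994*s^4 - 0.11*s^3 - 2.4841*s^2 - 8.583*s - 11.781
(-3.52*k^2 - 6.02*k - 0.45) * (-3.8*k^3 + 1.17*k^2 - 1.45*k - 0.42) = 13.376*k^5 + 18.7576*k^4 - 0.229399999999999*k^3 + 9.6809*k^2 + 3.1809*k + 0.189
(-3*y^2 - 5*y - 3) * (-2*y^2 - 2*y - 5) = 6*y^4 + 16*y^3 + 31*y^2 + 31*y + 15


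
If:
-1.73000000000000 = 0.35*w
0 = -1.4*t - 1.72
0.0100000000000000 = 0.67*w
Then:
No Solution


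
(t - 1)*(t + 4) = t^2 + 3*t - 4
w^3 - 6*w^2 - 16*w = w*(w - 8)*(w + 2)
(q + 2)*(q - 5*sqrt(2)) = q^2 - 5*sqrt(2)*q + 2*q - 10*sqrt(2)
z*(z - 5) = z^2 - 5*z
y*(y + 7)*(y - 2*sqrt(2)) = y^3 - 2*sqrt(2)*y^2 + 7*y^2 - 14*sqrt(2)*y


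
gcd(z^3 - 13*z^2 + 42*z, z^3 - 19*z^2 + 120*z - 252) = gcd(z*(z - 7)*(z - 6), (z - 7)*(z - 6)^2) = z^2 - 13*z + 42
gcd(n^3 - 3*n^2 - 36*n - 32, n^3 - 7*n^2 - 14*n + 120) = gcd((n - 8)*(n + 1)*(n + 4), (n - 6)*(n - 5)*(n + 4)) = n + 4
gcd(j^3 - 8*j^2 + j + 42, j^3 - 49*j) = j - 7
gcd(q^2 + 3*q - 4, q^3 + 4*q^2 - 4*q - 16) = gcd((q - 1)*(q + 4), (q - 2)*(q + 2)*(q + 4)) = q + 4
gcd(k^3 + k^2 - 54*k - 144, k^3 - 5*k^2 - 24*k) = k^2 - 5*k - 24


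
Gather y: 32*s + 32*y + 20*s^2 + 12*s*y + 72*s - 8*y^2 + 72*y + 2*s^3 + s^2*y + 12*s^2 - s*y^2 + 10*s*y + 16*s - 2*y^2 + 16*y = 2*s^3 + 32*s^2 + 120*s + y^2*(-s - 10) + y*(s^2 + 22*s + 120)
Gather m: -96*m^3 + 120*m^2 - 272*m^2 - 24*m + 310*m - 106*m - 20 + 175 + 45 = -96*m^3 - 152*m^2 + 180*m + 200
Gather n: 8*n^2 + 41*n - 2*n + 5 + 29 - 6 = 8*n^2 + 39*n + 28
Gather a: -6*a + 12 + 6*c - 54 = -6*a + 6*c - 42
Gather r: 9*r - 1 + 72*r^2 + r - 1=72*r^2 + 10*r - 2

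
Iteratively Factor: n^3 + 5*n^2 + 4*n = (n + 4)*(n^2 + n) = (n + 1)*(n + 4)*(n)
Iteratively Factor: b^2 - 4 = (b + 2)*(b - 2)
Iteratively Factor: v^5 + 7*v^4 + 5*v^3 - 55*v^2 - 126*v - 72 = (v + 4)*(v^4 + 3*v^3 - 7*v^2 - 27*v - 18) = (v + 2)*(v + 4)*(v^3 + v^2 - 9*v - 9) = (v + 2)*(v + 3)*(v + 4)*(v^2 - 2*v - 3) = (v - 3)*(v + 2)*(v + 3)*(v + 4)*(v + 1)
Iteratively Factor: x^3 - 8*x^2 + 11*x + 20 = (x - 4)*(x^2 - 4*x - 5) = (x - 5)*(x - 4)*(x + 1)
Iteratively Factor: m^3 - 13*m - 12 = (m - 4)*(m^2 + 4*m + 3) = (m - 4)*(m + 3)*(m + 1)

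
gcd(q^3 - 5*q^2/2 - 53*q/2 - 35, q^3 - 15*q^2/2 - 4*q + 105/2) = q^2 - 9*q/2 - 35/2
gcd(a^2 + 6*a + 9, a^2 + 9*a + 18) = a + 3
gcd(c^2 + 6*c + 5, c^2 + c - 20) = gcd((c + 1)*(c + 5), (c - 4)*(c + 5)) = c + 5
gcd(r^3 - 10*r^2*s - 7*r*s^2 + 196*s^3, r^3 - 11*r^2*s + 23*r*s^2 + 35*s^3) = r - 7*s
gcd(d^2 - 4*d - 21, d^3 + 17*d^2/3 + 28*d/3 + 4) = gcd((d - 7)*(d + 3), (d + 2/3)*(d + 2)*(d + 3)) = d + 3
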